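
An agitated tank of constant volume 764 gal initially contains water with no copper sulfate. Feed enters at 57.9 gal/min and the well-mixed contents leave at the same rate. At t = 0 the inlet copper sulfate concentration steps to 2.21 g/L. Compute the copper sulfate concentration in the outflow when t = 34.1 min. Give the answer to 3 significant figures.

Species balance on the tank: V dC/dt = Q(C_in − C).
Time constant τ = V/Q = 764/57.9 = 13.195 min.
C approaches C_in exponentially: C(t) = C_in + (C₀ − C_in) e^(−t/τ).
C(34.1) = 2.21 + (0 − 2.21)·e^(−34.1/13.195) = 2.21 + (-2.2100)·0.075450 = 2.0433 g/L.

2.04 g/L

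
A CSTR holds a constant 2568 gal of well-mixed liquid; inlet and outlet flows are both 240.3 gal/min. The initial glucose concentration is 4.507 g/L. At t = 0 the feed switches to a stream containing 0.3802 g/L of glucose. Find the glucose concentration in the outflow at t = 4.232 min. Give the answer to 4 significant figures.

3.158 g/L

Accumulation = in − out for the solute gives V dC/dt = Q(C_in − C).
Time constant τ = V/Q = 2568/240.3 = 10.6866 min.
Solution: C(t) = C_in + (C₀ − C_in) e^(−t/τ).
C(4.232) = 0.3802 + (4.507 − 0.3802)·e^(−4.232/10.6866) = 0.3802 + (4.12680)·0.673001 = 3.15754 g/L.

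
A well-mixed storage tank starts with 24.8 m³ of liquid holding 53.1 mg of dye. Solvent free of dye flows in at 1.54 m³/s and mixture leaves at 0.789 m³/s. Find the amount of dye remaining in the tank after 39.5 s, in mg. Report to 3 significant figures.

Let m(t) be the amount of dye. Volume: V(t) = V₀ + (Q_in − Q_out) t = 24.8 + 0.75100 t; V(39.5) = 54.465 m³.
Solute balance: dm/dt = 0 − Q_out C = −Q_out m/V(t).
dm/m = −Q_out dt/(V₀ + 0.75100 t); integrating gives ln(m/m₀) = −(Q_out/(Q_in−Q_out)) ln(V/V₀).
m = m₀ (V₀/V)^(Q_out/(Q_in−Q_out)) = 53.1 × (24.8/54.465)^(1.0506) = 23.235 mg.

23.2 mg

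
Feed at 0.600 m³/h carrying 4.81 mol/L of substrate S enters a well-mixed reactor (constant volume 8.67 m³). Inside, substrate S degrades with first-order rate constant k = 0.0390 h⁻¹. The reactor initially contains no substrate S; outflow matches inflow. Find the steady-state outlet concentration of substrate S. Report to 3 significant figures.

3.08 mol/L

Accumulation = in − out − consumed: V dC/dt = Q C_in − Q C − k V C.
At steady state: 0 = Q C_in − (Q + kV) C_ss, so C_ss = Q C_in/(Q + kV).
C_ss = 0.600·4.81/(0.600 + 0.0390·8.67) = 2.8860/0.93813 = 3.0763 mol/L.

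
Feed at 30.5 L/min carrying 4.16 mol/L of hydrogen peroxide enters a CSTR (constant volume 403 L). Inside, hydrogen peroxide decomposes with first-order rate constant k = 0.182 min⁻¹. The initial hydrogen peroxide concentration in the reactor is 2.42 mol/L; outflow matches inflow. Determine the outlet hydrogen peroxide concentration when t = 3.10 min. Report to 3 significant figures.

1.76 mol/L

V dC/dt = Q(C_in − C) − k V C.
dC/dt = (Q/V) C_in − (Q/V + k) C; effective rate a = Q/V + k = 0.075682 + 0.182 = 0.25768 min⁻¹.
C_ss = Q C_in/(Q + kV) = 1.2218 mol/L; C(t) = C_ss + (C₀ − C_ss) e^(−a t).
C(3.10) = 1.2218 + (1.1982)·e^(−0.25768·3.10) = 1.2218 + (1.1982)·0.44986 = 1.7608 mol/L.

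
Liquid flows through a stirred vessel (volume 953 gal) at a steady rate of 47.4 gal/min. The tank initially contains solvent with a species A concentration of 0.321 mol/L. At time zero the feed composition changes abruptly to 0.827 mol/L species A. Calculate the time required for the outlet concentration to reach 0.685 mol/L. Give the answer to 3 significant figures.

Species balance: V dC/dt = Q(C_in − C) ⇒ τ = V/Q = 20.105 min.
C(t) = C_in + (C₀ − C_in) e^(−t/τ). Set C = 0.685 and solve for t:
e^(−t/τ) = (C − C_in)/(C₀ − C_in) = (0.685 − 0.827)/(0.321 − 0.827) = 0.28063
t = −τ ln(…) = 20.105 × 1.2707 = 25.548 min.

25.5 min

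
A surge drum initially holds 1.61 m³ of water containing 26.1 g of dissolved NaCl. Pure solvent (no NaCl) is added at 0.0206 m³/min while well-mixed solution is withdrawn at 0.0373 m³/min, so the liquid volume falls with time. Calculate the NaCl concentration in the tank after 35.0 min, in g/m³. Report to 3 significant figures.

9.29 g/m³

Let m(t) be the amount of NaCl. Volume: V(t) = V₀ + (Q_in − Q_out) t = 1.61 − 0.016700 t; V(35.0) = 1.0255 m³.
Species balance (pure solvent in): dm/dt = −Q_out · m/V(t).
dm/m = −Q_out dt/(V₀ − 0.016700 t); integrating gives ln(m/m₀) = −(Q_out/(Q_in−Q_out)) ln(V/V₀).
m = m₀ (V₀/V)^(Q_out/(Q_in−Q_out)) = 26.1 × (1.61/1.0255)^(-2.2335) = 9.5304 g.
C = m/V = 9.5304/1.0255 = 9.2935 g/m³.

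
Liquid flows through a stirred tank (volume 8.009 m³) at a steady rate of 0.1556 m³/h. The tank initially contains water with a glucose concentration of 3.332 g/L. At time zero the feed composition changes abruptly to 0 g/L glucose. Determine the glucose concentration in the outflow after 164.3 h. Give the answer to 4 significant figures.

Transient balance on the dissolved component: V dC/dt = Q(C_in − C).
Time constant τ = V/Q = 8.009/0.1556 = 51.4717 h.
Integrating: C(t) = C_in + (C₀ − C_in) e^(−t/τ).
C(164.3) = 0 + (3.332 − 0)·e^(−164.3/51.4717) = 0 + (3.33200)·0.0410878 = 0.136905 g/L.

0.1369 g/L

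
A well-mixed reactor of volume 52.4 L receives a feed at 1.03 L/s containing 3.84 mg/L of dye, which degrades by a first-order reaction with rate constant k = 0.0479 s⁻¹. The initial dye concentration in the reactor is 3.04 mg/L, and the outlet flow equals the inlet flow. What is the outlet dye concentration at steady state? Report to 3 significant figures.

Accumulation = in − out − consumed: V dC/dt = Q C_in − Q C − k V C.
At steady state: 0 = Q C_in − (Q + kV) C_ss, so C_ss = Q C_in/(Q + kV).
C_ss = 1.03·3.84/(1.03 + 0.0479·52.4) = 3.9552/3.5400 = 1.1173 mg/L.

1.12 mg/L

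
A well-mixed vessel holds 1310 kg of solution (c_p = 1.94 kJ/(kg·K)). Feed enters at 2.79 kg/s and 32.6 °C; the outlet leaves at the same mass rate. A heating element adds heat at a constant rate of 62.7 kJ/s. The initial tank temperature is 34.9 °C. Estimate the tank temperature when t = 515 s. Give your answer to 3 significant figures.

M c_p dT/dt = ṁ c_p (T_in − T) + Q̇.
τ = M/ṁ = 469.53 s; T_ss = T_in + Q̇/(ṁ c_p) = 32.6 + 62.7/(2.79·1.94) = 44.184 °C.
This is linear first-order; T(t) = T_ss + (T₀ − T_ss) e^(−t/τ).
T(515) = 44.184 + (-9.2841)·e^(−515/469.53) = 44.184 + (-9.2841)·0.33393 = 41.084 °C.

41.1 °C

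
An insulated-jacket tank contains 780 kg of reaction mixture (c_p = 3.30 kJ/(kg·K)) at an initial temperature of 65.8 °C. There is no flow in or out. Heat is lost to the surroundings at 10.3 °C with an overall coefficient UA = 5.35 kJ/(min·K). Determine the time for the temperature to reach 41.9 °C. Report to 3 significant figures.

271 min

Energy balance: M c_p dT/dt = −UA(T − T_amb).
τ = M c_p/UA = 481.12 min; T_ss = T_amb = 10.300 °C.
T(t) = T_ss + (T₀ − T_ss)e^(−t/τ); set T = 41.9:
t = −τ ln[(T − T_ss)/(T₀ − T_ss)] = −481.12 · ln(0.56937) = 270.98 min.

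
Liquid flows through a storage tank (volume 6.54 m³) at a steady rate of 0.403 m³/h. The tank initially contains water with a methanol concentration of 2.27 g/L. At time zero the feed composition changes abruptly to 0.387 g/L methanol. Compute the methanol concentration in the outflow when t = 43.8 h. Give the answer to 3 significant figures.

0.514 g/L

Transient balance on the dissolved component: V dC/dt = Q(C_in − C).
Rewrite as dC/dt + C/τ = C_in/τ, τ = V/Q = 16.228 h.
C approaches C_in exponentially: C(t) = C_in + (C₀ − C_in) e^(−t/τ).
C(43.8) = 0.387 + (2.27 − 0.387)·e^(−43.8/16.228) = 0.387 + (1.8830)·0.067273 = 0.51368 g/L.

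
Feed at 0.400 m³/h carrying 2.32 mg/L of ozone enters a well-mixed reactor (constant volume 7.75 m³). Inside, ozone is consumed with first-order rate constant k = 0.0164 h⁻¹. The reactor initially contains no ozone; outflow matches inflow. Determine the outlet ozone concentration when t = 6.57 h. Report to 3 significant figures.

0.634 mg/L

Species balance: V dC/dt = Q C_in − Q C − k V C.
dC/dt = (Q/V) C_in − (Q/V + k) C; effective rate a = Q/V + k = 0.051613 + 0.0164 = 0.068013 h⁻¹.
C_ss = Q C_in/(Q + kV) = 1.7606 mg/L; C(t) = C_ss + (C₀ − C_ss) e^(−a t).
C(6.57) = 1.7606 + (-1.7606)·e^(−0.068013·6.57) = 1.7606 + (-1.7606)·0.63964 = 0.63444 mg/L.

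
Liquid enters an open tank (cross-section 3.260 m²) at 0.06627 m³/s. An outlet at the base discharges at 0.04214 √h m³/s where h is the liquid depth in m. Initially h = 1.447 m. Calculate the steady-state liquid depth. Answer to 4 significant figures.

2.473 m

Unsteady balance on liquid volume: A dh/dt = Q_in − 0.04214 √h. At steady state dh/dt = 0:
Q_in = 0.04214 √h_ss ⇒ √h_ss = 0.06627/0.04214 = 1.57262.
h_ss = 1.57262² = 2.47312 m. (Since h₀ = 1.447 m < h_ss, the level will rise toward this value.)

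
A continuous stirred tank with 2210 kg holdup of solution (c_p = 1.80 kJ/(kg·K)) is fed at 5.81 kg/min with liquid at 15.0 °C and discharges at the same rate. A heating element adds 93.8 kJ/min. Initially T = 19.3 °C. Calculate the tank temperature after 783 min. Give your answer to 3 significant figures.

Unsteady energy balance on the tank contents: M c_p dT/dt = ṁ c_p (T_in − T) + 93.8.
Rearrange: dT/dt = (T_ss − T)/τ with τ = M/ṁ = 380.38 min and T_ss = T_in + Q̇/(ṁ c_p) = 23.969 °C.
Integrating: T(t) = T_ss + (T₀ − T_ss) e^(−t/τ).
T(783) = 23.969 + (-4.6692)·e^(−783/380.38) = 23.969 + (-4.6692)·0.12765 = 23.373 °C.

23.4 °C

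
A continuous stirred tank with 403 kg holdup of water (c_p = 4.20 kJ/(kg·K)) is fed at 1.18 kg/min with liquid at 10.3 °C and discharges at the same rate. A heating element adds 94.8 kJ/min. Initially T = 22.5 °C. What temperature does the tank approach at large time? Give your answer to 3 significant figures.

29.4 °C

M c_p dT/dt = ṁ c_p (T_in − T) + Q̇.
At steady state dT/dt = 0 ⇒ T_ss = T_in + Q̇/(ṁ c_p) = 10.3 + 94.8/(1.18·4.20) = 29.428 °C.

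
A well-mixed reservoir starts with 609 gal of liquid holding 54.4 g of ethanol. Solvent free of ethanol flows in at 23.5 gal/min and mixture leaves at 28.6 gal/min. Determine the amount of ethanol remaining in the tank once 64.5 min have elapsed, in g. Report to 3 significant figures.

Let m(t) be the amount of ethanol. Volume: V(t) = V₀ + (Q_in − Q_out) t = 609 − 5.1000 t; V(64.5) = 280.05 gal.
Species balance (pure solvent in): dm/dt = −Q_out · m/V(t).
dm/m = −Q_out dt/(V₀ − 5.1000 t); integrating gives ln(m/m₀) = −(Q_out/(Q_in−Q_out)) ln(V/V₀).
m = m₀ (V₀/V)^(Q_out/(Q_in−Q_out)) = 54.4 × (609/280.05)^(-5.6078) = 0.69761 g.

0.698 g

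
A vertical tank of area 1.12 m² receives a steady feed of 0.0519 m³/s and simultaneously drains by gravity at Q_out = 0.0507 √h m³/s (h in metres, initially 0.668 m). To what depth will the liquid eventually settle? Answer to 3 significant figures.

1.05 m

Volume balance on the tank: A dh/dt = Q_in − 0.0507 √h. At steady state dh/dt = 0:
Q_in = 0.0507 √h_ss ⇒ √h_ss = 0.0519/0.0507 = 1.0237.
h_ss = 1.0237² = 1.0479 m. (Since h₀ = 0.668 m < h_ss, the level will rise toward this value.)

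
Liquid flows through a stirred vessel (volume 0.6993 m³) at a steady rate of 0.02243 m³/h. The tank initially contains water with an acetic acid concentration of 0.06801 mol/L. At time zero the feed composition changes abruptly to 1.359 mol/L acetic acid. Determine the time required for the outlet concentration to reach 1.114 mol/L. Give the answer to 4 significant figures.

Unsteady species balance (constant V, well mixed): V dC/dt = Q(C_in − C), so τ = V/Q = 31.1770 h.
C(t) = C_in + (C₀ − C_in) e^(−t/τ). Set C = 1.114 and solve for t:
e^(−t/τ) = (C − C_in)/(C₀ − C_in) = (1.114 − 1.359)/(0.06801 − 1.359) = 0.189777
t = −τ ln(…) = 31.1770 × 1.66191 = 51.8132 h.

51.81 h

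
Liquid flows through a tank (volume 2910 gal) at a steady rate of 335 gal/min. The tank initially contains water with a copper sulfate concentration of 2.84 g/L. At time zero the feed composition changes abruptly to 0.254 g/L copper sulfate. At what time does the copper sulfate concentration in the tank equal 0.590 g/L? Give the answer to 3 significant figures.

Transient balance on the dissolved component: V dC/dt = Q(C_in − C), so τ = V/Q = 8.6866 min.
C(t) = C_in + (C₀ − C_in) e^(−t/τ). Set C = 0.590 and solve for t:
e^(−t/τ) = (C − C_in)/(C₀ − C_in) = (0.590 − 0.254)/(2.84 − 0.254) = 0.12993
t = −τ ln(…) = 8.6866 × 2.0408 = 17.727 min.

17.7 min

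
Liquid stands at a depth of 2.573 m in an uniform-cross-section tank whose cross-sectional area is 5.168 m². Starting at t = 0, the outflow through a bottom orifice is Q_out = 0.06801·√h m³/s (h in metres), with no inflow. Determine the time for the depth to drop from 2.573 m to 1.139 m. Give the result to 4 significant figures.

81.58 s

With no inflow, A dh/dt = −0.06801 √h.
Separate and integrate: 2(√h − √h₀) = −(0.06801/A) t.
t = 2A(√h₀ − √h)/0.06801 = 2·5.168·(√2.573 − √1.139)/0.06801
  = 10.3360 × (1.60406 − 1.06724) / 0.06801 = 81.5843 s.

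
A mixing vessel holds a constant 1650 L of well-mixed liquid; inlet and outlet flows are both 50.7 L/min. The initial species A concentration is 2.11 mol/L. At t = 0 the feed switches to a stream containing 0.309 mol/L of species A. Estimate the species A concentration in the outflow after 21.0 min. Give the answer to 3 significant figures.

Accumulation = in − out for the solute gives V dC/dt = Q(C_in − C).
Time constant τ = V/Q = 1650/50.7 = 32.544 min.
Solution: C(t) = C_in + (C₀ − C_in) e^(−t/τ).
C(21.0) = 0.309 + (2.11 − 0.309)·e^(−21.0/32.544) = 0.309 + (1.8010)·0.52452 = 1.2537 mol/L.

1.25 mol/L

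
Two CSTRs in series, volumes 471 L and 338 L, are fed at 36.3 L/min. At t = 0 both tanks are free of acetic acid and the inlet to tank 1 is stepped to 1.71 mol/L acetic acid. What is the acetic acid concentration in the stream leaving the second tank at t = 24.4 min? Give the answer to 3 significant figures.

Time constants: τᵢ = Vᵢ/Q for each well-mixed tank.
τ₁ = 471/36.3 = 12.975 min; τ₂ = 338/36.3 = 9.3113 min.
Tank 1: C₁ = C_in(1 − e^(−t/τ₁)). Tank 2 (τ₁ ≠ τ₂): C₂ = C_in[1 − (τ₁ e^(−t/τ₁) − τ₂ e^(−t/τ₂))/(τ₁ − τ₂)].
At t = 24.4: e^(−t/τ₁) = 0.15251, e^(−t/τ₂) = 0.072768.
C₂ = 1.71·[1 − (12.975·0.15251 − 9.3113·0.072768)/(3.6639)] = 1.71·0.64483 = 1.1027 mol/L.

1.10 mol/L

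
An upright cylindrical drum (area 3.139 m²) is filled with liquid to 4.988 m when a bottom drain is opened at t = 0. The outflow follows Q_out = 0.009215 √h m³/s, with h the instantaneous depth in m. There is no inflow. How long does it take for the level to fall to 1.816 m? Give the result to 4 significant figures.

603.5 s

Unsteady balance on liquid volume: A dh/dt = −0.009215 √h.
This is separable: 2 d(√h)/dt = −0.009215/A, so √h = √h₀ − (0.009215/(2A)) t.
t = 2A(√h₀ − √h)/0.009215 = 2·3.139·(√4.988 − √1.816)/0.009215
  = 6.27800 × (2.23338 − 1.34759) / 0.009215 = 603.473 s.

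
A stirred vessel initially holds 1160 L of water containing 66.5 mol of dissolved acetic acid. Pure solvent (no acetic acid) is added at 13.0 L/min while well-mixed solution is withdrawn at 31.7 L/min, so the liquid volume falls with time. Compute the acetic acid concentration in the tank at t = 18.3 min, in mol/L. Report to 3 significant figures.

0.0450 mol/L

Total volume: dV/dt = Q_in − Q_out = -18.700 L/min, so V(t) = 1160 − 18.700 t and V(18.3) = 817.79 L.
Species balance (pure solvent in): dm/dt = −Q_out · m/V(t).
dm/m = −Q_out dt/(V₀ − 18.700 t); integrating gives ln(m/m₀) = −(Q_out/(Q_in−Q_out)) ln(V/V₀).
m = m₀ (V₀/V)^(Q_out/(Q_in−Q_out)) = 66.5 × (1160/817.79)^(-1.6952) = 36.768 mol.
C = m/V = 36.768/817.79 = 0.044960 mol/L.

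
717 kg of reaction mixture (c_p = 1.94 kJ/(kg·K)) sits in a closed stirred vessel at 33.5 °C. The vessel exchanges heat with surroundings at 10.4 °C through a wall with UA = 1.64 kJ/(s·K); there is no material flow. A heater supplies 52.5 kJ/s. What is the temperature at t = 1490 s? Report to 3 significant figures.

40.9 °C

Lumped-capacitance energy balance: M c_p dT/dt = UA(T_amb − T) + Q̇.
dT/dt = (T_ss − T)/τ with T_ss = T_amb + Q̇/UA = 10.4 + 52.5/1.64 = 42.412 °C, τ = M c_p/UA = 717·1.94/1.64 = 848.16 s.
Integrating: T(t) = T_ss + (T₀ − T_ss) e^(−t/τ).
T(1490) = 42.412 + (-8.9122)·0.17261 = 40.874 °C.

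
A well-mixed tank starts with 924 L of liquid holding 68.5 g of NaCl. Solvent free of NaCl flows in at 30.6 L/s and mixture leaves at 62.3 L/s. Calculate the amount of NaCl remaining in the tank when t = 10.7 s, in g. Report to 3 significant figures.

Let m(t) be the amount of NaCl. Volume: V(t) = V₀ + (Q_in − Q_out) t = 924 − 31.700 t; V(10.7) = 584.81 L.
Solute balance: dm/dt = 0 − Q_out C = −Q_out m/V(t).
Separate: dm/m = −Q_out dt/V(t) ⇒ ln(m/m₀) = −(Q_out/(Q_in−Q_out)) ln(V/V₀).
m = m₀ (V₀/V)^(Q_out/(Q_in−Q_out)) = 68.5 × (924/584.81)^(-1.9653) = 27.879 g.

27.9 g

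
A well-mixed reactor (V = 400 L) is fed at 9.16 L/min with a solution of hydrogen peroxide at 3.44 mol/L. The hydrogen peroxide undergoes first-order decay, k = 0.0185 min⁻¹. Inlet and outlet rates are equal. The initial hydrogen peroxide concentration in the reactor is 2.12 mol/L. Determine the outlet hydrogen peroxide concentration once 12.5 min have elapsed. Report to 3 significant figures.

V dC/dt = Q(C_in − C) − k V C.
dC/dt = (Q/V) C_in − (Q/V + k) C; effective rate a = Q/V + k = 0.022900 + 0.0185 = 0.041400 min⁻¹.
C_ss = Q C_in/(Q + kV) = 1.9028 mol/L; C(t) = C_ss + (C₀ − C_ss) e^(−a t).
C(12.5) = 1.9028 + (0.21720)·e^(−0.041400·12.5) = 1.9028 + (0.21720)·0.59601 = 2.0323 mol/L.

2.03 mol/L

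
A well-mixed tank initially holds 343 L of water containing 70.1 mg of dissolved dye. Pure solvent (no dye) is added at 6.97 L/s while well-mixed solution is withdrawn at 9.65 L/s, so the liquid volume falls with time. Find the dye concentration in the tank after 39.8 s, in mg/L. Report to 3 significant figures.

0.0776 mg/L

Total volume: dV/dt = Q_in − Q_out = -2.6800 L/s, so V(t) = 343 − 2.6800 t and V(39.8) = 236.34 L.
Species balance (pure solvent in): dm/dt = −Q_out · m/V(t).
Separate: dm/m = −Q_out dt/V(t) ⇒ ln(m/m₀) = −(Q_out/(Q_in−Q_out)) ln(V/V₀).
m = m₀ (V₀/V)^(Q_out/(Q_in−Q_out)) = 70.1 × (343/236.34)^(-3.6007) = 18.334 mg.
C = m/V = 18.334/236.34 = 0.077574 mg/L.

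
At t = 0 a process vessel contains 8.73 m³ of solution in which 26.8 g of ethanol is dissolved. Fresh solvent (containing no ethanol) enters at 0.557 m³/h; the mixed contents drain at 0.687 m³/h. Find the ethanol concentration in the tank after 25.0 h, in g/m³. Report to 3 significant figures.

0.417 g/m³

Total volume: dV/dt = Q_in − Q_out = -0.13000 m³/h, so V(t) = 8.73 − 0.13000 t and V(25.0) = 5.4800 m³.
Species balance (pure solvent in): dm/dt = −Q_out · m/V(t).
dm/m = −Q_out dt/(V₀ − 0.13000 t); integrating gives ln(m/m₀) = −(Q_out/(Q_in−Q_out)) ln(V/V₀).
m = m₀ (V₀/V)^(Q_out/(Q_in−Q_out)) = 26.8 × (8.73/5.4800)^(-5.2846) = 2.2877 g.
C = m/V = 2.2877/5.4800 = 0.41747 g/m³.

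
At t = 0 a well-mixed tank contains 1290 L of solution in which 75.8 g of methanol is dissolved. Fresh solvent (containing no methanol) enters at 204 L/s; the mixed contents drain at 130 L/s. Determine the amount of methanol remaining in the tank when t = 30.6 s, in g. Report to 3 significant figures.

Let m(t) be the amount of methanol. Volume: V(t) = V₀ + (Q_in − Q_out) t = 1290 + 74.000 t; V(30.6) = 3554.4 L.
Solute balance: dm/dt = 0 − Q_out C = −Q_out m/V(t).
Separate: dm/m = −Q_out dt/V(t) ⇒ ln(m/m₀) = −(Q_out/(Q_in−Q_out)) ln(V/V₀).
m = m₀ (V₀/V)^(Q_out/(Q_in−Q_out)) = 75.8 × (1290/3554.4)^(1.7568) = 12.776 g.

12.8 g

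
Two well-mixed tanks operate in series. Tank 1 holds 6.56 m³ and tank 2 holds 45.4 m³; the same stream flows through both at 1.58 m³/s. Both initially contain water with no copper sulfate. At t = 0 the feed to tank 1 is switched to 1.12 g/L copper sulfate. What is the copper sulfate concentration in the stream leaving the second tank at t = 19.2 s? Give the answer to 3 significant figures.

Species balance on tank i: dCᵢ/dt = (Cᵢ₋₁ − Cᵢ)/τᵢ with τᵢ = Vᵢ/Q.
τ₁ = 6.56/1.58 = 4.1519 s; τ₂ = 45.4/1.58 = 28.734 s.
Solving the cascade with C₁(0)=C₂(0)=0 gives C₂(t) = C_in[1 − (τ₁ e^(−t/τ₁) − τ₂ e^(−t/τ₂))/(τ₁ − τ₂)].
At t = 19.2: e^(−t/τ₁) = 0.0098096, e^(−t/τ₂) = 0.51263.
C₂ = 1.12·[1 − (4.1519·0.0098096 − 28.734·0.51263)/(-24.582)] = 1.12·0.40244 = 0.45073 g/L.

0.451 g/L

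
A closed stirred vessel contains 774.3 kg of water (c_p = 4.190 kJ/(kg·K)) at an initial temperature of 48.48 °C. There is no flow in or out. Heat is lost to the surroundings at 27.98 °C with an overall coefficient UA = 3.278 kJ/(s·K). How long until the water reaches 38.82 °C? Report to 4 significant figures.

630.6 s

M c_p dT/dt = −UA(T − T_amb).
τ = M c_p/UA = 989.725 s; T_ss = T_amb = 27.9800 °C.
T(t) = T_ss + (T₀ − T_ss)e^(−t/τ); set T = 38.82:
t = −τ ln[(T − T_ss)/(T₀ − T_ss)] = −989.725 · ln(0.528780) = 630.635 s.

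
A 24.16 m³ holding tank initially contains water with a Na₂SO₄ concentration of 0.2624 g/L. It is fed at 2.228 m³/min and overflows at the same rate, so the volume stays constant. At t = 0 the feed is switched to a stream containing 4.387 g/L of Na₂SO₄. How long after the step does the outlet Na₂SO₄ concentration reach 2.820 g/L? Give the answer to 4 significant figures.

10.49 min

Accumulation = in − out for the solute gives V dC/dt = Q(C_in − C), so τ = V/Q = 10.8438 min.
C(t) = C_in + (C₀ − C_in) e^(−t/τ). Set C = 2.820 and solve for t:
e^(−t/τ) = (C − C_in)/(C₀ − C_in) = (2.820 − 4.387)/(0.2624 − 4.387) = 0.379916
t = −τ ln(…) = 10.8438 × 0.967806 = 10.4947 min.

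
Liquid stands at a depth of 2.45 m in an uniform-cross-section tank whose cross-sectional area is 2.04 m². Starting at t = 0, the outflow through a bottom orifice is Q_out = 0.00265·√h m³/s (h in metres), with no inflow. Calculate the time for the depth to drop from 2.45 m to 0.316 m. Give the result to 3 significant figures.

1540 s

Volume balance on the tank: A dh/dt = −0.00265 √h.
This is separable: 2 d(√h)/dt = −0.00265/A, so √h = √h₀ − (0.00265/(2A)) t.
t = 2A(√h₀ − √h)/0.00265 = 2·2.04·(√2.45 − √0.316)/0.00265
  = 4.0800 × (1.5652 − 0.56214) / 0.00265 = 1544.4 s.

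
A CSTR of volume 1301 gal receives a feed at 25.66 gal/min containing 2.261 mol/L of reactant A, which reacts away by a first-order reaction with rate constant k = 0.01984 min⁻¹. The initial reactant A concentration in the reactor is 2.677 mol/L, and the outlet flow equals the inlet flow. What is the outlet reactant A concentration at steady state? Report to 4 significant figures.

Species balance: V dC/dt = Q C_in − Q C − k V C.
At steady state: 0 = Q C_in − (Q + kV) C_ss, so C_ss = Q C_in/(Q + kV).
C_ss = 25.66·2.261/(25.66 + 0.01984·1301) = 58.0173/51.4718 = 1.12717 mol/L.

1.127 mol/L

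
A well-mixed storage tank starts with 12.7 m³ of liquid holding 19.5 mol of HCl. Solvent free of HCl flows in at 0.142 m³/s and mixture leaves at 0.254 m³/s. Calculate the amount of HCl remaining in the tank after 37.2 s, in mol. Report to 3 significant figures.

Total volume: dV/dt = Q_in − Q_out = -0.11200 m³/s, so V(t) = 12.7 − 0.11200 t and V(37.2) = 8.5336 m³.
No HCl enters, so dm/dt = −Q_out · (m/V).
dm/m = −Q_out dt/(V₀ − 0.11200 t); integrating gives ln(m/m₀) = −(Q_out/(Q_in−Q_out)) ln(V/V₀).
m = m₀ (V₀/V)^(Q_out/(Q_in−Q_out)) = 19.5 × (12.7/8.5336)^(-2.2679) = 7.9148 mol.

7.91 mol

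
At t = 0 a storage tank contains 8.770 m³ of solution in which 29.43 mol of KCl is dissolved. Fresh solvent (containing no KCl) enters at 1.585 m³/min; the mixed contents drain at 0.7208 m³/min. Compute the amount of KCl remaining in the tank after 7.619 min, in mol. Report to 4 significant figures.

18.45 mol

Total volume: dV/dt = Q_in − Q_out = 0.864200 m³/min, so V(t) = 8.770 + 0.864200 t and V(7.619) = 15.3543 m³.
Solute balance: dm/dt = 0 − Q_out C = −Q_out m/V(t).
dm/m = −Q_out dt/(V₀ + 0.864200 t); integrating gives ln(m/m₀) = −(Q_out/(Q_in−Q_out)) ln(V/V₀).
m = m₀ (V₀/V)^(Q_out/(Q_in−Q_out)) = 29.43 × (8.770/15.3543)^(0.834066) = 18.4467 mol.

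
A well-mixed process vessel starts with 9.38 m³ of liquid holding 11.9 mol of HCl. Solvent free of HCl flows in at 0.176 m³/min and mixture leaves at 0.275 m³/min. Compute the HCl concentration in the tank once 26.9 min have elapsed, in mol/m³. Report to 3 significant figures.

0.701 mol/m³

Total volume: dV/dt = Q_in − Q_out = -0.099000 m³/min, so V(t) = 9.38 − 0.099000 t and V(26.9) = 6.7169 m³.
Species balance (pure solvent in): dm/dt = −Q_out · m/V(t).
dm/m = −Q_out dt/(V₀ − 0.099000 t); integrating gives ln(m/m₀) = −(Q_out/(Q_in−Q_out)) ln(V/V₀).
m = m₀ (V₀/V)^(Q_out/(Q_in−Q_out)) = 11.9 × (9.38/6.7169)^(-2.7778) = 4.7062 mol.
C = m/V = 4.7062/6.7169 = 0.70066 mol/m³.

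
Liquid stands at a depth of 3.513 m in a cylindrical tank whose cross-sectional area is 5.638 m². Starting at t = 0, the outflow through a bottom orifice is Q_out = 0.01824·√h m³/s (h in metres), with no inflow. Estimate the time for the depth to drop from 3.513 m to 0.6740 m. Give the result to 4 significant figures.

Mass balance (ρ constant): A dh/dt = −0.01824 √h.
This is separable: 2 d(√h)/dt = −0.01824/A, so √h = √h₀ − (0.01824/(2A)) t.
t = 2A(√h₀ − √h)/0.01824 = 2·5.638·(√3.513 − √0.6740)/0.01824
  = 11.2760 × (1.87430 − 0.820975) / 0.01824 = 651.167 s.

651.2 s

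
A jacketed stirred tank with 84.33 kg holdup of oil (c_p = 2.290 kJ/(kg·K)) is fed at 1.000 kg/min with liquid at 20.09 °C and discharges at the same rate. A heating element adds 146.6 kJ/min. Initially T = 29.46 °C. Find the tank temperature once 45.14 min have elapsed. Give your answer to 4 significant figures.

Unsteady energy balance on the tank contents: M c_p dT/dt = ṁ c_p (T_in − T) + 146.6.
Rearrange: dT/dt = (T_ss − T)/τ with τ = M/ṁ = 84.3300 min and T_ss = T_in + Q̇/(ṁ c_p) = 84.1075 °C.
Solution: T(t) = T_ss + (T₀ − T_ss) e^(−t/τ).
T(45.14) = 84.1075 + (-54.6475)·e^(−45.14/84.3300) = 84.1075 + (-54.6475)·0.585506 = 52.1110 °C.

52.11 °C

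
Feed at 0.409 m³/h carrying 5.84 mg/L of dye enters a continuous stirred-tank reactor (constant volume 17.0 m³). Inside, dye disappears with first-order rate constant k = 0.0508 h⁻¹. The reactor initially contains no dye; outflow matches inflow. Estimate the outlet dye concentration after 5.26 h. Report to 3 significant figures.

0.611 mg/L

Accumulation = in − out − consumed: V dC/dt = Q C_in − Q C − k V C.
This is linear with rate a = Q/V + k = 0.074859 h⁻¹.
C_ss = Q C_in/(Q + kV) = 1.8769 mg/L; C(t) = C_ss + (C₀ − C_ss) e^(−a t).
C(5.26) = 1.8769 + (-1.8769)·e^(−0.074859·5.26) = 1.8769 + (-1.8769)·0.67452 = 0.61090 mg/L.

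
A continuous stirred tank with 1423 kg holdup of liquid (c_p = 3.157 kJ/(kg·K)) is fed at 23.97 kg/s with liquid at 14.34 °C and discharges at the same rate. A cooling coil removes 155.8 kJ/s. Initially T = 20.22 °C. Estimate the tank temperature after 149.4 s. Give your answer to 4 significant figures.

12.92 °C

Heat balance on the well-mixed liquid: M c_p dT/dt = ṁ c_p (T_in − T) − 155.8.
Rearrange: dT/dt = (T_ss − T)/τ with τ = M/ṁ = 59.3659 s and T_ss = T_in − Q̇/(ṁ c_p) = 12.2811 °C.
T approaches T_ss exponentially: T(t) = T_ss + (T₀ − T_ss) e^(−t/τ).
T(149.4) = 12.2811 + (7.93885)·e^(−149.4/59.3659) = 12.2811 + (7.93885)·0.0807339 = 12.9221 °C.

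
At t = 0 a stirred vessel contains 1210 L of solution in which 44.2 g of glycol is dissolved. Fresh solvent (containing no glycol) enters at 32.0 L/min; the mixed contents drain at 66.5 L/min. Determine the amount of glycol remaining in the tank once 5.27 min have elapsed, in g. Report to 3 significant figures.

32.3 g

Total volume: dV/dt = Q_in − Q_out = -34.500 L/min, so V(t) = 1210 − 34.500 t and V(5.27) = 1028.2 L.
Species balance (pure solvent in): dm/dt = −Q_out · m/V(t).
dm/m = −Q_out dt/(V₀ − 34.500 t); integrating gives ln(m/m₀) = −(Q_out/(Q_in−Q_out)) ln(V/V₀).
m = m₀ (V₀/V)^(Q_out/(Q_in−Q_out)) = 44.2 × (1210/1028.2)^(-1.9275) = 32.294 g.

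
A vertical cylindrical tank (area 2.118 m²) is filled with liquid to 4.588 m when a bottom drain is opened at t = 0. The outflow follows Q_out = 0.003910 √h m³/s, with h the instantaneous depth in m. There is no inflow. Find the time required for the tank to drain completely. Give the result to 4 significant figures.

2321 s

Volume balance on the tank: A dh/dt = −0.003910 √h.
Separate and integrate: 2(√h − √h₀) = −(0.003910/A) t.
Set h = 0: 2√h₀ = (0.003910/A) t_empty ⇒ t_empty = 2A√h₀/0.003910.
t_empty = 2·2.118·√4.588/0.003910 = 4.23600·2.14196/0.003910 = 2320.55 s.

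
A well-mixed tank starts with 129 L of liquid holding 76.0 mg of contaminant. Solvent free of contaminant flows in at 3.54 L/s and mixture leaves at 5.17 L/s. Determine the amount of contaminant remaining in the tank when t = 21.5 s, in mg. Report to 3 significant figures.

Let m(t) be the amount of contaminant. Volume: V(t) = V₀ + (Q_in − Q_out) t = 129 − 1.6300 t; V(21.5) = 93.955 L.
Species balance (pure solvent in): dm/dt = −Q_out · m/V(t).
dm/m = −Q_out dt/(V₀ − 1.6300 t); integrating gives ln(m/m₀) = −(Q_out/(Q_in−Q_out)) ln(V/V₀).
m = m₀ (V₀/V)^(Q_out/(Q_in−Q_out)) = 76.0 × (129/93.955)^(-3.1718) = 27.807 mg.

27.8 mg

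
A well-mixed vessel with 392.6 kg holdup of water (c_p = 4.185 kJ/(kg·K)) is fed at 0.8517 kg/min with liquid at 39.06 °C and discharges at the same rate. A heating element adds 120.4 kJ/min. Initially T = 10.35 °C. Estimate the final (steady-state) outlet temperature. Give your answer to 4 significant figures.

Unsteady energy balance on the tank contents: M c_p dT/dt = ṁ c_p (T_in − T) + 120.4.
At steady state dT/dt = 0 ⇒ T_ss = T_in + Q̇/(ṁ c_p) = 39.06 + 120.4/(0.8517·4.185) = 72.8388 °C.

72.84 °C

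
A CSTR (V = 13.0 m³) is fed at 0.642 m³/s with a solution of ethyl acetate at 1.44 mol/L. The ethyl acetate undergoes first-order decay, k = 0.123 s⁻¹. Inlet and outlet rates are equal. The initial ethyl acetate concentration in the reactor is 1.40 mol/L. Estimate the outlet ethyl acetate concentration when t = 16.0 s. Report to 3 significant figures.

0.475 mol/L

Species balance: V dC/dt = Q C_in − Q C − k V C.
This is linear with rate a = Q/V + k = 0.17238 s⁻¹.
C_ss = Q C_in/(Q + kV) = 0.41253 mol/L; C(t) = C_ss + (C₀ − C_ss) e^(−a t).
C(16.0) = 0.41253 + (0.98747)·e^(−0.17238·16.0) = 0.41253 + (0.98747)·0.063409 = 0.47514 mol/L.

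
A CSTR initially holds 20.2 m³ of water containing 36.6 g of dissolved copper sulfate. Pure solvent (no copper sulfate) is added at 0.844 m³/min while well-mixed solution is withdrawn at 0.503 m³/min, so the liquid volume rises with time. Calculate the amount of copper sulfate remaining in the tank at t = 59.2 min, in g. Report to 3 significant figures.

13.2 g

Let m(t) be the amount of copper sulfate. Volume: V(t) = V₀ + (Q_in − Q_out) t = 20.2 + 0.34100 t; V(59.2) = 40.387 m³.
Species balance (pure solvent in): dm/dt = −Q_out · m/V(t).
dm/m = −Q_out dt/(V₀ + 0.34100 t); integrating gives ln(m/m₀) = −(Q_out/(Q_in−Q_out)) ln(V/V₀).
m = m₀ (V₀/V)^(Q_out/(Q_in−Q_out)) = 36.6 × (20.2/40.387)^(1.4751) = 13.172 g.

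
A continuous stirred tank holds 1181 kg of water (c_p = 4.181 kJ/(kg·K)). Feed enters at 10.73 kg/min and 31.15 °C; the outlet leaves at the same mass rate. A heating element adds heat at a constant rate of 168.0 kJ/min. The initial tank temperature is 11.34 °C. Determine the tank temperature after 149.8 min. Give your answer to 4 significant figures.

M c_p dT/dt = ṁ c_p (T_in − T) + Q̇.
τ = M/ṁ = 110.065 min; T_ss = T_in + Q̇/(ṁ c_p) = 31.15 + 168.0/(10.73·4.181) = 34.8948 °C.
Integrating: T(t) = T_ss + (T₀ − T_ss) e^(−t/τ).
T(149.8) = 34.8948 + (-23.5548)·e^(−149.8/110.065) = 34.8948 + (-23.5548)·0.256401 = 28.8553 °C.

28.86 °C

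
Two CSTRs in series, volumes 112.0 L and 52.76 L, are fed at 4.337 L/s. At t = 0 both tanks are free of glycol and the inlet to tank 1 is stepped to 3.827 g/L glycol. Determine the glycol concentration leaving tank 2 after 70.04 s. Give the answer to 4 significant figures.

Time constants: τᵢ = Vᵢ/Q for each well-mixed tank.
τ₁ = 112.0/4.337 = 25.8243 s; τ₂ = 52.76/4.337 = 12.1651 s.
Tank 1: C₁ = C_in(1 − e^(−t/τ₁)). Tank 2 (τ₁ ≠ τ₂): C₂ = C_in[1 − (τ₁ e^(−t/τ₁) − τ₂ e^(−t/τ₂))/(τ₁ − τ₂)].
At t = 70.04: e^(−t/τ₁) = 0.0663923, e^(−t/τ₂) = 0.00315913.
C₂ = 3.827·[1 − (25.8243·0.0663923 − 12.1651·0.00315913)/(13.6592)] = 3.827·0.877291 = 3.35739 g/L.

3.357 g/L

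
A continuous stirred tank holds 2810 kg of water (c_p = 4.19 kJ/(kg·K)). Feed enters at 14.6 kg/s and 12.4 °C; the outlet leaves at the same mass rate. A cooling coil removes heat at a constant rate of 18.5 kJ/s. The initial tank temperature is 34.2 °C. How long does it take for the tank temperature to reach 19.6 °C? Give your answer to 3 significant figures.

208 s

Heat balance on the well-mixed liquid: M c_p dT/dt = ṁ c_p (T_in − T) − 18.5.
τ = M/ṁ = 192.47 s; T_ss = T_in − Q̇/(ṁ c_p) = 12.098 °C.
T(t) = T_ss + (T₀ − T_ss) e^(−t/τ). Set T = 19.6:
e^(−t/τ) = (19.6 − 12.098)/(34.2 − 12.098) = 0.33944
t = −192.47 · ln(0.33944) = 207.95 s.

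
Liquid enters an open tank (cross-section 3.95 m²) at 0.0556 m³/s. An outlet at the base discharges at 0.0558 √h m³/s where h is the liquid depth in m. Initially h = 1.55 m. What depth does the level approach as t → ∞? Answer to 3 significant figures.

0.993 m

Unsteady balance on liquid volume: A dh/dt = Q_in − 0.0558 √h. At steady state dh/dt = 0:
Q_in = 0.0558 √h_ss ⇒ √h_ss = 0.0556/0.0558 = 0.99642.
h_ss = 0.99642² = 0.99284 m. (Since h₀ = 1.55 m > h_ss, the level will fall toward this value.)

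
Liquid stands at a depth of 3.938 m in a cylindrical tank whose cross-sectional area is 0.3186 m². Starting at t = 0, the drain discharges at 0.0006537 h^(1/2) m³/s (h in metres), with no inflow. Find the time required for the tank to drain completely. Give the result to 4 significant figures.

1934 s

A dh/dt = −Q_out = −0.0006537 √h.
This is separable: 2 d(√h)/dt = −0.0006537/A, so √h = √h₀ − (0.0006537/(2A)) t.
Set h = 0: 2√h₀ = (0.0006537/A) t_empty ⇒ t_empty = 2A√h₀/0.0006537.
t_empty = 2·0.3186·√3.938/0.0006537 = 0.637200·1.98444/0.0006537 = 1934.35 s.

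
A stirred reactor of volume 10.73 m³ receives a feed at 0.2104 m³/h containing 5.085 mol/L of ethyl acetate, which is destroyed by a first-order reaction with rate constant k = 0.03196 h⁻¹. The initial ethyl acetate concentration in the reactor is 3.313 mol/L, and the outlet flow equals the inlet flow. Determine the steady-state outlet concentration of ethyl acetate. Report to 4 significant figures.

1.934 mol/L

Accumulation = in − out − consumed: V dC/dt = Q C_in − Q C − k V C.
Steady state (dC/dt = 0): C_ss = Q C_in/(Q + kV) = C_in/(1 + kV/Q).
C_ss = 0.2104·5.085/(0.2104 + 0.03196·10.73) = 1.06988/0.553331 = 1.93353 mol/L.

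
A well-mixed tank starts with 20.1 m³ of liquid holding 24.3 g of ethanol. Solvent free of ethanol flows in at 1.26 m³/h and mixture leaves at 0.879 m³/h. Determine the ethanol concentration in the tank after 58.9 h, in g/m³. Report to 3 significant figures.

Total volume: dV/dt = Q_in − Q_out = 0.38100 m³/h, so V(t) = 20.1 + 0.38100 t and V(58.9) = 42.541 m³.
No ethanol enters, so dm/dt = −Q_out · (m/V).
Separate: dm/m = −Q_out dt/V(t) ⇒ ln(m/m₀) = −(Q_out/(Q_in−Q_out)) ln(V/V₀).
m = m₀ (V₀/V)^(Q_out/(Q_in−Q_out)) = 24.3 × (20.1/42.541)^(2.3071) = 4.3092 g.
C = m/V = 4.3092/42.541 = 0.10129 g/m³.

0.101 g/m³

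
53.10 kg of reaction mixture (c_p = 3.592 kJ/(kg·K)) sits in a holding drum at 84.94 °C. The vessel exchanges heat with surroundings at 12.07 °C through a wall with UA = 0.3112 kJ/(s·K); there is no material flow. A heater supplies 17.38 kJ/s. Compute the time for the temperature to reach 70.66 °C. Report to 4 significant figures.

1119 s

First-law balance (no shaft work): M c_p dT/dt = −UA(T − T_amb) + Q̇.
τ = M c_p/UA = 612.902 s; T_ss = T_amb + Q̇/UA = 12.07 + 17.38/0.3112 = 67.9183 °C.
T(t) = T_ss + (T₀ − T_ss)e^(−t/τ); set T = 70.66:
t = −τ ln[(T − T_ss)/(T₀ − T_ss)] = −612.902 · ln(0.161069) = 1119.11 s.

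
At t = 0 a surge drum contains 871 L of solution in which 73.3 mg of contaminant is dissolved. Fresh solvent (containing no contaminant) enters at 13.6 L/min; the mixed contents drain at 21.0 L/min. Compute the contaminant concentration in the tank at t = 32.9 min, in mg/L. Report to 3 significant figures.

0.0461 mg/L

Let m(t) be the amount of contaminant. Volume: V(t) = V₀ + (Q_in − Q_out) t = 871 − 7.4000 t; V(32.9) = 627.54 L.
Solute balance: dm/dt = 0 − Q_out C = −Q_out m/V(t).
dm/m = −Q_out dt/(V₀ − 7.4000 t); integrating gives ln(m/m₀) = −(Q_out/(Q_in−Q_out)) ln(V/V₀).
m = m₀ (V₀/V)^(Q_out/(Q_in−Q_out)) = 73.3 × (871/627.54)^(-2.8378) = 28.911 mg.
C = m/V = 28.911/627.54 = 0.046070 mg/L.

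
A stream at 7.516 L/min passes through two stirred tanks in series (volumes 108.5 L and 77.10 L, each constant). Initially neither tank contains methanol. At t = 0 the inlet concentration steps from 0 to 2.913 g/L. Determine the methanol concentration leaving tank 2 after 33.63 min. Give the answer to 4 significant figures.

Species balance on tank i: dCᵢ/dt = (Cᵢ₋₁ − Cᵢ)/τᵢ with τᵢ = Vᵢ/Q.
τ₁ = 108.5/7.516 = 14.4359 min; τ₂ = 77.10/7.516 = 10.2581 min.
Tank 1: C₁ = C_in(1 − e^(−t/τ₁)). Tank 2 (τ₁ ≠ τ₂): C₂ = C_in[1 − (τ₁ e^(−t/τ₁) − τ₂ e^(−t/τ₂))/(τ₁ − τ₂)].
At t = 33.63: e^(−t/τ₁) = 0.0973333, e^(−t/τ₂) = 0.0376893.
C₂ = 2.913·[1 − (14.4359·0.0973333 − 10.2581·0.0376893)/(4.17775)] = 2.913·0.756216 = 2.20286 g/L.

2.203 g/L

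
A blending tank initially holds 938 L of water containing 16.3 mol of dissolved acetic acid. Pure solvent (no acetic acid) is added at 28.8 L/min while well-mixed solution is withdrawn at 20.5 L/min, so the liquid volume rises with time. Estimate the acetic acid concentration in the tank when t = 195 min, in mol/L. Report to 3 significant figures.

0.000536 mol/L

Let m(t) be the amount of acetic acid. Volume: V(t) = V₀ + (Q_in − Q_out) t = 938 + 8.3000 t; V(195) = 2556.5 L.
No acetic acid enters, so dm/dt = −Q_out · (m/V).
dm/m = −Q_out dt/(V₀ + 8.3000 t); integrating gives ln(m/m₀) = −(Q_out/(Q_in−Q_out)) ln(V/V₀).
m = m₀ (V₀/V)^(Q_out/(Q_in−Q_out)) = 16.3 × (938/2556.5)^(2.4699) = 1.3699 mol.
C = m/V = 1.3699/2556.5 = 0.00053586 mol/L.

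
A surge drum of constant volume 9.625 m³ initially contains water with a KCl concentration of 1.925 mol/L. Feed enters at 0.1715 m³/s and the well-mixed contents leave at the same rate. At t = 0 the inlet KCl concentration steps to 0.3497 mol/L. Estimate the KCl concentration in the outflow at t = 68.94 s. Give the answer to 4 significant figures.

Accumulation = in − out for the solute gives V dC/dt = Q(C_in − C).
Time constant τ = V/Q = 9.625/0.1715 = 56.1224 s.
Solution: C(t) = C_in + (C₀ − C_in) e^(−t/τ).
C(68.94) = 0.3497 + (1.925 − 0.3497)·e^(−68.94/56.1224) = 0.3497 + (1.57530)·0.292765 = 0.810893 mol/L.

0.8109 mol/L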